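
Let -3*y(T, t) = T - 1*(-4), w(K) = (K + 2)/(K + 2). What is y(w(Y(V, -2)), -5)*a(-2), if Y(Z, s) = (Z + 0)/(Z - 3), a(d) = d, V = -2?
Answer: 10/3 ≈ 3.3333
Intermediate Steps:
Y(Z, s) = Z/(-3 + Z)
w(K) = 1 (w(K) = (2 + K)/(2 + K) = 1)
y(T, t) = -4/3 - T/3 (y(T, t) = -(T - 1*(-4))/3 = -(T + 4)/3 = -(4 + T)/3 = -4/3 - T/3)
y(w(Y(V, -2)), -5)*a(-2) = (-4/3 - ⅓*1)*(-2) = (-4/3 - ⅓)*(-2) = -5/3*(-2) = 10/3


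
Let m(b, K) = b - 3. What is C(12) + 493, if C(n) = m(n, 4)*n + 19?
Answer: 620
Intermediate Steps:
m(b, K) = -3 + b
C(n) = 19 + n*(-3 + n) (C(n) = (-3 + n)*n + 19 = n*(-3 + n) + 19 = 19 + n*(-3 + n))
C(12) + 493 = (19 + 12*(-3 + 12)) + 493 = (19 + 12*9) + 493 = (19 + 108) + 493 = 127 + 493 = 620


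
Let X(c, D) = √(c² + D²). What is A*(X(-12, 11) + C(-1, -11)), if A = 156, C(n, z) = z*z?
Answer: 18876 + 156*√265 ≈ 21416.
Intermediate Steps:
C(n, z) = z²
X(c, D) = √(D² + c²)
A*(X(-12, 11) + C(-1, -11)) = 156*(√(11² + (-12)²) + (-11)²) = 156*(√(121 + 144) + 121) = 156*(√265 + 121) = 156*(121 + √265) = 18876 + 156*√265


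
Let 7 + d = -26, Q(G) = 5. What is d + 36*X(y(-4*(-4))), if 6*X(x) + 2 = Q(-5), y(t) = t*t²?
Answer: -15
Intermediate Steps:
d = -33 (d = -7 - 26 = -33)
y(t) = t³
X(x) = ½ (X(x) = -⅓ + (⅙)*5 = -⅓ + ⅚ = ½)
d + 36*X(y(-4*(-4))) = -33 + 36*(½) = -33 + 18 = -15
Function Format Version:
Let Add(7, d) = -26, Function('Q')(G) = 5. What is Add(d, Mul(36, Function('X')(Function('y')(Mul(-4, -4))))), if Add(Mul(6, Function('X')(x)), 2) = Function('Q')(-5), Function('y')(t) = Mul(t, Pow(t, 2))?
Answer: -15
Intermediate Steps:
d = -33 (d = Add(-7, -26) = -33)
Function('y')(t) = Pow(t, 3)
Function('X')(x) = Rational(1, 2) (Function('X')(x) = Add(Rational(-1, 3), Mul(Rational(1, 6), 5)) = Add(Rational(-1, 3), Rational(5, 6)) = Rational(1, 2))
Add(d, Mul(36, Function('X')(Function('y')(Mul(-4, -4))))) = Add(-33, Mul(36, Rational(1, 2))) = Add(-33, 18) = -15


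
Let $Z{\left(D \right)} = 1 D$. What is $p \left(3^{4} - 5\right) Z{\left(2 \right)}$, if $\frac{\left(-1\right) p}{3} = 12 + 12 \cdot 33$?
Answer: $-186048$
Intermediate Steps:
$Z{\left(D \right)} = D$
$p = -1224$ ($p = - 3 \left(12 + 12 \cdot 33\right) = - 3 \left(12 + 396\right) = \left(-3\right) 408 = -1224$)
$p \left(3^{4} - 5\right) Z{\left(2 \right)} = - 1224 \left(3^{4} - 5\right) 2 = - 1224 \left(81 - 5\right) 2 = - 1224 \cdot 76 \cdot 2 = \left(-1224\right) 152 = -186048$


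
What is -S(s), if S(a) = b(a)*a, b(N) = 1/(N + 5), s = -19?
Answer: -19/14 ≈ -1.3571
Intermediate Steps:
b(N) = 1/(5 + N)
S(a) = a/(5 + a)
-S(s) = -(-19)/(5 - 19) = -(-19)/(-14) = -(-19)*(-1)/14 = -1*19/14 = -19/14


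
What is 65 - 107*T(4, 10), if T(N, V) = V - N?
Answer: -577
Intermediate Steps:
65 - 107*T(4, 10) = 65 - 107*(10 - 1*4) = 65 - 107*(10 - 4) = 65 - 107*6 = 65 - 642 = -577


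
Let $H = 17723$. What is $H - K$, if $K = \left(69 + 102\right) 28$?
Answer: $12935$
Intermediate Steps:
$K = 4788$ ($K = 171 \cdot 28 = 4788$)
$H - K = 17723 - 4788 = 12935$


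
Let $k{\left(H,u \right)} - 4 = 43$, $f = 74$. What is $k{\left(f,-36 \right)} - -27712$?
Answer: $27759$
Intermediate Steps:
$k{\left(H,u \right)} = 47$ ($k{\left(H,u \right)} = 4 + 43 = 47$)
$k{\left(f,-36 \right)} - -27712 = 47 - -27712 = 47 + 27712 = 27759$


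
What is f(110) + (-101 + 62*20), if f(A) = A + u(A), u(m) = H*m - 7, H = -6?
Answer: 582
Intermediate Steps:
u(m) = -7 - 6*m (u(m) = -6*m - 7 = -7 - 6*m)
f(A) = -7 - 5*A (f(A) = A + (-7 - 6*A) = -7 - 5*A)
f(110) + (-101 + 62*20) = (-7 - 5*110) + (-101 + 62*20) = (-7 - 550) + (-101 + 1240) = -557 + 1139 = 582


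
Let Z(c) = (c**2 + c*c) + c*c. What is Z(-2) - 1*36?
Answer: -24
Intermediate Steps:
Z(c) = 3*c**2 (Z(c) = (c**2 + c**2) + c**2 = 2*c**2 + c**2 = 3*c**2)
Z(-2) - 1*36 = 3*(-2)**2 - 1*36 = 3*4 - 36 = 12 - 36 = -24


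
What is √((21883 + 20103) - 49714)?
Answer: 4*I*√483 ≈ 87.909*I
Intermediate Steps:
√((21883 + 20103) - 49714) = √(41986 - 49714) = √(-7728) = 4*I*√483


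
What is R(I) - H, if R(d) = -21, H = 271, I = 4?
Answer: -292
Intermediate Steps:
R(I) - H = -21 - 1*271 = -21 - 271 = -292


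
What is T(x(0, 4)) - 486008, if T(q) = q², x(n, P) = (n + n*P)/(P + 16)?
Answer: -486008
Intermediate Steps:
x(n, P) = (n + P*n)/(16 + P)
T(x(0, 4)) - 486008 = (0*(1 + 4)/(16 + 4))² - 486008 = (0*5/20)² - 486008 = (0*(1/20)*5)² - 486008 = 0² - 486008 = 0 - 486008 = -486008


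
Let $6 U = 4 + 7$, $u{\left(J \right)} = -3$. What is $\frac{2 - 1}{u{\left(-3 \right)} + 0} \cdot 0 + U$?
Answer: $\frac{11}{6} \approx 1.8333$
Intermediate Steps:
$U = \frac{11}{6}$ ($U = \frac{4 + 7}{6} = \frac{1}{6} \cdot 11 = \frac{11}{6} \approx 1.8333$)
$\frac{2 - 1}{u{\left(-3 \right)} + 0} \cdot 0 + U = \frac{2 - 1}{-3 + 0} \cdot 0 + \frac{11}{6} = 1 \frac{1}{-3} \cdot 0 + \frac{11}{6} = 1 \left(- \frac{1}{3}\right) 0 + \frac{11}{6} = \left(- \frac{1}{3}\right) 0 + \frac{11}{6} = 0 + \frac{11}{6} = \frac{11}{6}$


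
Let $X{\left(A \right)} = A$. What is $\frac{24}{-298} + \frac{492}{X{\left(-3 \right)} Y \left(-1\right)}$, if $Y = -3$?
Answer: $- \frac{24472}{447} \approx -54.747$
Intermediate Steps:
$\frac{24}{-298} + \frac{492}{X{\left(-3 \right)} Y \left(-1\right)} = \frac{24}{-298} + \frac{492}{\left(-3\right) \left(-3\right) \left(-1\right)} = 24 \left(- \frac{1}{298}\right) + \frac{492}{9 \left(-1\right)} = - \frac{12}{149} + \frac{492}{-9} = - \frac{12}{149} + 492 \left(- \frac{1}{9}\right) = - \frac{12}{149} - \frac{164}{3} = - \frac{24472}{447}$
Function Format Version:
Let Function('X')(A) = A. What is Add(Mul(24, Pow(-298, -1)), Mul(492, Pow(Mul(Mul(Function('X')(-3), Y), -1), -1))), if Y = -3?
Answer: Rational(-24472, 447) ≈ -54.747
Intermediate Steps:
Add(Mul(24, Pow(-298, -1)), Mul(492, Pow(Mul(Mul(Function('X')(-3), Y), -1), -1))) = Add(Mul(24, Pow(-298, -1)), Mul(492, Pow(Mul(Mul(-3, -3), -1), -1))) = Add(Mul(24, Rational(-1, 298)), Mul(492, Pow(Mul(9, -1), -1))) = Add(Rational(-12, 149), Mul(492, Pow(-9, -1))) = Add(Rational(-12, 149), Mul(492, Rational(-1, 9))) = Add(Rational(-12, 149), Rational(-164, 3)) = Rational(-24472, 447)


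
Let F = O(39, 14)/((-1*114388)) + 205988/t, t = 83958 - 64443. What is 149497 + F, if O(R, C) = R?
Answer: 333742997038799/2232281820 ≈ 1.4951e+5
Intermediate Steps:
t = 19515
F = 23561794259/2232281820 (F = 39/((-1*114388)) + 205988/19515 = 39/(-114388) + 205988*(1/19515) = 39*(-1/114388) + 205988/19515 = -39/114388 + 205988/19515 = 23561794259/2232281820 ≈ 10.555)
149497 + F = 149497 + 23561794259/2232281820 = 333742997038799/2232281820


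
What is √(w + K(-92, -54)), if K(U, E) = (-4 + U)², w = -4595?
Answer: √4621 ≈ 67.978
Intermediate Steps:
√(w + K(-92, -54)) = √(-4595 + (-4 - 92)²) = √(-4595 + (-96)²) = √(-4595 + 9216) = √4621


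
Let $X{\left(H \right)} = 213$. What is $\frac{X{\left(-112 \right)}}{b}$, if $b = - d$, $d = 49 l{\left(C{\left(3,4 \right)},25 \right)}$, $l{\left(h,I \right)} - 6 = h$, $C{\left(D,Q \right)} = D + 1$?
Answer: $- \frac{213}{490} \approx -0.43469$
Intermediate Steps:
$C{\left(D,Q \right)} = 1 + D$
$l{\left(h,I \right)} = 6 + h$
$d = 490$ ($d = 49 \left(6 + \left(1 + 3\right)\right) = 49 \left(6 + 4\right) = 49 \cdot 10 = 490$)
$b = -490$ ($b = \left(-1\right) 490 = -490$)
$\frac{X{\left(-112 \right)}}{b} = \frac{213}{-490} = 213 \left(- \frac{1}{490}\right) = - \frac{213}{490}$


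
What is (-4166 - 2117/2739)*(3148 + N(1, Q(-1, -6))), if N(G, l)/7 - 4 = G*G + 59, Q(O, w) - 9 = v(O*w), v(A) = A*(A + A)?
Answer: -41040396436/2739 ≈ -1.4984e+7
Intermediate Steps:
v(A) = 2*A**2 (v(A) = A*(2*A) = 2*A**2)
Q(O, w) = 9 + 2*O**2*w**2 (Q(O, w) = 9 + 2*(O*w)**2 = 9 + 2*(O**2*w**2) = 9 + 2*O**2*w**2)
N(G, l) = 441 + 7*G**2 (N(G, l) = 28 + 7*(G*G + 59) = 28 + 7*(G**2 + 59) = 28 + 7*(59 + G**2) = 28 + (413 + 7*G**2) = 441 + 7*G**2)
(-4166 - 2117/2739)*(3148 + N(1, Q(-1, -6))) = (-4166 - 2117/2739)*(3148 + (441 + 7*1**2)) = (-4166 - 2117*1/2739)*(3148 + (441 + 7*1)) = (-4166 - 2117/2739)*(3148 + (441 + 7)) = -11412791*(3148 + 448)/2739 = -11412791/2739*3596 = -41040396436/2739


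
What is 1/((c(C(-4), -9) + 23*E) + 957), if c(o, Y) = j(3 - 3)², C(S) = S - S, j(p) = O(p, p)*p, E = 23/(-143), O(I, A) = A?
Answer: 143/136322 ≈ 0.0010490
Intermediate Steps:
E = -23/143 (E = 23*(-1/143) = -23/143 ≈ -0.16084)
j(p) = p² (j(p) = p*p = p²)
C(S) = 0
c(o, Y) = 0 (c(o, Y) = ((3 - 3)²)² = (0²)² = 0² = 0)
1/((c(C(-4), -9) + 23*E) + 957) = 1/((0 + 23*(-23/143)) + 957) = 1/((0 - 529/143) + 957) = 1/(-529/143 + 957) = 1/(136322/143) = 143/136322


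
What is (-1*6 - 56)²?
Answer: 3844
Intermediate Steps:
(-1*6 - 56)² = (-6 - 56)² = (-62)² = 3844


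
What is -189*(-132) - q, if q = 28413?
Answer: -3465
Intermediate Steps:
-189*(-132) - q = -189*(-132) - 1*28413 = 24948 - 28413 = -3465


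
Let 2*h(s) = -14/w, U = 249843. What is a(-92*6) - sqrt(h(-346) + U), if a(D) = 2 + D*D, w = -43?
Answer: 304706 - 2*sqrt(115490002)/43 ≈ 3.0421e+5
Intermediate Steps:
h(s) = 7/43 (h(s) = (-14/(-43))/2 = (-14*(-1/43))/2 = (1/2)*(14/43) = 7/43)
a(D) = 2 + D**2
a(-92*6) - sqrt(h(-346) + U) = (2 + (-92*6)**2) - sqrt(7/43 + 249843) = (2 + (-552)**2) - sqrt(10743256/43) = (2 + 304704) - 2*sqrt(115490002)/43 = 304706 - 2*sqrt(115490002)/43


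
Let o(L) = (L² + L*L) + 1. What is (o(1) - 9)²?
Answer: 36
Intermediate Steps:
o(L) = 1 + 2*L² (o(L) = (L² + L²) + 1 = 2*L² + 1 = 1 + 2*L²)
(o(1) - 9)² = ((1 + 2*1²) - 9)² = ((1 + 2*1) - 9)² = ((1 + 2) - 9)² = (3 - 9)² = (-6)² = 36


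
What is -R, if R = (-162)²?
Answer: -26244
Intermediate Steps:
R = 26244
-R = -1*26244 = -26244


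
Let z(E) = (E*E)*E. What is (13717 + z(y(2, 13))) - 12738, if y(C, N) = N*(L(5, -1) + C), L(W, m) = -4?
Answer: -16597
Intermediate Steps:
y(C, N) = N*(-4 + C)
z(E) = E**3 (z(E) = E**2*E = E**3)
(13717 + z(y(2, 13))) - 12738 = (13717 + (13*(-4 + 2))**3) - 12738 = (13717 + (13*(-2))**3) - 12738 = (13717 + (-26)**3) - 12738 = (13717 - 17576) - 12738 = -3859 - 12738 = -16597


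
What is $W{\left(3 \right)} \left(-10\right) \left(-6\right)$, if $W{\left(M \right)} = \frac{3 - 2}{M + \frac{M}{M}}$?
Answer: $15$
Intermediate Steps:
$W{\left(M \right)} = \frac{1}{1 + M}$ ($W{\left(M \right)} = 1 \frac{1}{M + 1} = 1 \frac{1}{1 + M} = \frac{1}{1 + M}$)
$W{\left(3 \right)} \left(-10\right) \left(-6\right) = \frac{1}{1 + 3} \left(-10\right) \left(-6\right) = \frac{1}{4} \left(-10\right) \left(-6\right) = \left(- \frac{5}{2}\right) \left(-6\right) = 15$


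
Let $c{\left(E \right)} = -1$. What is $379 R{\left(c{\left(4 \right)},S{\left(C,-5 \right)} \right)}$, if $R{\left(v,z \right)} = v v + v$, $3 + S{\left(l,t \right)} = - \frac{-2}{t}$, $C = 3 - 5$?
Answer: $0$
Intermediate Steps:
$C = -2$ ($C = 3 - 5 = -2$)
$S{\left(l,t \right)} = -3 + \frac{2}{t}$ ($S{\left(l,t \right)} = -3 - - \frac{2}{t} = -3 + \frac{2}{t}$)
$R{\left(v,z \right)} = v + v^{2}$ ($R{\left(v,z \right)} = v^{2} + v = v + v^{2}$)
$379 R{\left(c{\left(4 \right)},S{\left(C,-5 \right)} \right)} = 379 \left(- (1 - 1)\right) = 379 \left(\left(-1\right) 0\right) = 379 \cdot 0 = 0$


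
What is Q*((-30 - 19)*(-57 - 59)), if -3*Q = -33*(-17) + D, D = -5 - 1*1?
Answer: -1051540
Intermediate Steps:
D = -6 (D = -5 - 1 = -6)
Q = -185 (Q = -(-33*(-17) - 6)/3 = -(561 - 6)/3 = -1/3*555 = -185)
Q*((-30 - 19)*(-57 - 59)) = -185*(-30 - 19)*(-57 - 59) = -(-9065)*(-116) = -185*5684 = -1051540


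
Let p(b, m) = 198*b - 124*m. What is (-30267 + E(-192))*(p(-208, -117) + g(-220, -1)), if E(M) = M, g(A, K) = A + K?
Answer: 819255723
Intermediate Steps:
p(b, m) = -124*m + 198*b
(-30267 + E(-192))*(p(-208, -117) + g(-220, -1)) = (-30267 - 192)*((-124*(-117) + 198*(-208)) + (-220 - 1)) = -30459*((14508 - 41184) - 221) = -30459*(-26676 - 221) = -30459*(-26897) = 819255723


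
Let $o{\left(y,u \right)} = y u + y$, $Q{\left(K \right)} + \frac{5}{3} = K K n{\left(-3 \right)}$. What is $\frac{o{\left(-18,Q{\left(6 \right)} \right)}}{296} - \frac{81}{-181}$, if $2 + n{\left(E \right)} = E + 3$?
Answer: $\frac{65181}{13394} \approx 4.8664$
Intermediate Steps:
$n{\left(E \right)} = 1 + E$ ($n{\left(E \right)} = -2 + \left(E + 3\right) = -2 + \left(3 + E\right) = 1 + E$)
$Q{\left(K \right)} = - \frac{5}{3} - 2 K^{2}$ ($Q{\left(K \right)} = - \frac{5}{3} + K K \left(1 - 3\right) = - \frac{5}{3} + K^{2} \left(-2\right) = - \frac{5}{3} - 2 K^{2}$)
$o{\left(y,u \right)} = y + u y$ ($o{\left(y,u \right)} = u y + y = y + u y$)
$\frac{o{\left(-18,Q{\left(6 \right)} \right)}}{296} - \frac{81}{-181} = \frac{\left(-18\right) \left(1 - \left(\frac{5}{3} + 2 \cdot 6^{2}\right)\right)}{296} - \frac{81}{-181} = - 18 \left(1 - \frac{221}{3}\right) \frac{1}{296} - - \frac{81}{181} = - 18 \left(1 - \frac{221}{3}\right) \frac{1}{296} + \frac{81}{181} = \left(-18\right) \left(- \frac{218}{3}\right) \frac{1}{296} + \frac{81}{181} = 1308 \cdot \frac{1}{296} + \frac{81}{181} = \frac{327}{74} + \frac{81}{181} = \frac{65181}{13394}$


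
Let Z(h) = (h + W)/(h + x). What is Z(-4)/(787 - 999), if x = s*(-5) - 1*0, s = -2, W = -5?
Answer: 3/424 ≈ 0.0070755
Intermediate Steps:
x = 10 (x = -2*(-5) - 1*0 = 10 + 0 = 10)
Z(h) = (-5 + h)/(10 + h) (Z(h) = (h - 5)/(h + 10) = (-5 + h)/(10 + h))
Z(-4)/(787 - 999) = ((-5 - 4)/(10 - 4))/(787 - 999) = (-9/6)/(-212) = -(-9)/1272 = -1/212*(-3/2) = 3/424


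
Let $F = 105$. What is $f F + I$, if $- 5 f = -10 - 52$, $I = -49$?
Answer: $1253$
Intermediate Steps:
$f = \frac{62}{5}$ ($f = - \frac{-10 - 52}{5} = \left(- \frac{1}{5}\right) \left(-62\right) = \frac{62}{5} \approx 12.4$)
$f F + I = \frac{62}{5} \cdot 105 - 49 = 1302 - 49 = 1253$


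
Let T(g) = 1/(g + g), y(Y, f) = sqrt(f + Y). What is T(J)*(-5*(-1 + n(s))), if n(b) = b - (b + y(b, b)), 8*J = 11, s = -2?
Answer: 20/11 + 40*I/11 ≈ 1.8182 + 3.6364*I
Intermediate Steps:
y(Y, f) = sqrt(Y + f)
J = 11/8 (J = (1/8)*11 = 11/8 ≈ 1.3750)
n(b) = -sqrt(2)*sqrt(b) (n(b) = b - (b + sqrt(b + b)) = b - (b + sqrt(2*b)) = b - (b + sqrt(2)*sqrt(b)) = b + (-b - sqrt(2)*sqrt(b)) = -sqrt(2)*sqrt(b))
T(g) = 1/(2*g)
T(J)*(-5*(-1 + n(s))) = (1/(2*(11/8)))*(-5*(-1 - sqrt(2)*sqrt(-2))) = ((1/2)*(8/11))*(-5*(-1 - sqrt(2)*I*sqrt(2))) = 4*(-5*(-1 - 2*I))/11 = 4*(5 + 10*I)/11 = 20/11 + 40*I/11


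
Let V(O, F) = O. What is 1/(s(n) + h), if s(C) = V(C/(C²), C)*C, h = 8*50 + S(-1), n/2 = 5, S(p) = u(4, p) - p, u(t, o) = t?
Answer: 1/406 ≈ 0.0024631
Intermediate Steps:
S(p) = 4 - p
n = 10 (n = 2*5 = 10)
h = 405 (h = 8*50 + (4 - 1*(-1)) = 400 + (4 + 1) = 400 + 5 = 405)
s(C) = 1 (s(C) = (C/(C²))*C = (C/C²)*C = C/C = 1)
1/(s(n) + h) = 1/(1 + 405) = 1/406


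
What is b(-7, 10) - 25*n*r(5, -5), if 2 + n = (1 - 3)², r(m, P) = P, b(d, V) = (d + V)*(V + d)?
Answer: 259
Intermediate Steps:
b(d, V) = (V + d)² (b(d, V) = (V + d)*(V + d) = (V + d)²)
n = 2 (n = -2 + (1 - 3)² = -2 + (-2)² = -2 + 4 = 2)
b(-7, 10) - 25*n*r(5, -5) = (10 - 7)² - 50*(-5) = 3² - 25*(-10) = 9 + 250 = 259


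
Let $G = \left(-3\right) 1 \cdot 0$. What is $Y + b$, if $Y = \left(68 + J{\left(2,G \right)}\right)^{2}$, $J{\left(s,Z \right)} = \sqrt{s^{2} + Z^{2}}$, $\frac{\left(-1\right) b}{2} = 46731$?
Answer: $-88562$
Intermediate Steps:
$b = -93462$ ($b = \left(-2\right) 46731 = -93462$)
$G = 0$ ($G = \left(-3\right) 0 = 0$)
$J{\left(s,Z \right)} = \sqrt{Z^{2} + s^{2}}$
$Y = 4900$ ($Y = \left(68 + \sqrt{0^{2} + 2^{2}}\right)^{2} = \left(68 + \sqrt{0 + 4}\right)^{2} = \left(68 + \sqrt{4}\right)^{2} = \left(68 + 2\right)^{2} = 70^{2} = 4900$)
$Y + b = 4900 - 93462 = -88562$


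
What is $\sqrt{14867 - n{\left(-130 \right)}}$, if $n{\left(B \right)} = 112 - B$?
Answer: $15 \sqrt{65} \approx 120.93$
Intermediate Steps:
$\sqrt{14867 - n{\left(-130 \right)}} = \sqrt{14867 - \left(112 - -130\right)} = \sqrt{14867 - \left(112 + 130\right)} = \sqrt{14867 - 242} = \sqrt{14625} = 15 \sqrt{65}$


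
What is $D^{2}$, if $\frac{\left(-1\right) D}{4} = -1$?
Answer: $16$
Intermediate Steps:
$D = 4$ ($D = \left(-4\right) \left(-1\right) = 4$)
$D^{2} = 4^{2} = 16$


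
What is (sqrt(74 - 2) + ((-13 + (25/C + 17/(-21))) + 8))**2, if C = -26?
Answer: 35132161/298116 - 7394*sqrt(2)/91 ≈ 2.9385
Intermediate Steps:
(sqrt(74 - 2) + ((-13 + (25/C + 17/(-21))) + 8))**2 = (sqrt(74 - 2) + ((-13 + (25/(-26) + 17/(-21))) + 8))**2 = (sqrt(72) + ((-13 + (25*(-1/26) + 17*(-1/21))) + 8))**2 = (6*sqrt(2) + ((-13 + (-25/26 - 17/21)) + 8))**2 = (6*sqrt(2) + ((-13 - 967/546) + 8))**2 = (6*sqrt(2) + (-8065/546 + 8))**2 = (6*sqrt(2) - 3697/546)**2 = (-3697/546 + 6*sqrt(2))**2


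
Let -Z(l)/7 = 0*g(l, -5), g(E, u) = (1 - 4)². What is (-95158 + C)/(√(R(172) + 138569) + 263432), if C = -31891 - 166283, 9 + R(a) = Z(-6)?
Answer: -2414782357/2168633752 + 73333*√2165/2168633752 ≈ -1.1119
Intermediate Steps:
g(E, u) = 9 (g(E, u) = (-3)² = 9)
Z(l) = 0 (Z(l) = -0*9 = -7*0 = 0)
R(a) = -9 (R(a) = -9 + 0 = -9)
C = -198174
(-95158 + C)/(√(R(172) + 138569) + 263432) = (-95158 - 198174)/(√(-9 + 138569) + 263432) = -293332/(√138560 + 263432) = -293332/(8*√2165 + 263432) = -293332/(263432 + 8*√2165)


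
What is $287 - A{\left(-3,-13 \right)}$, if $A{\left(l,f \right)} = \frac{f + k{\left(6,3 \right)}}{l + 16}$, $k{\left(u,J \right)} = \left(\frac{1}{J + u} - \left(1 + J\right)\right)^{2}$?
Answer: $\frac{302039}{1053} \approx 286.84$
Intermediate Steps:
$k{\left(u,J \right)} = \left(-1 + \frac{1}{J + u} - J\right)^{2}$
$A{\left(l,f \right)} = \frac{\frac{1225}{81} + f}{16 + l}$ ($A{\left(l,f \right)} = \frac{f + \frac{\left(-1 + 3 + 6 + 3^{2} + 3 \cdot 6\right)^{2}}{\left(3 + 6\right)^{2}}}{l + 16} = \frac{f + \frac{\left(-1 + 3 + 6 + 9 + 18\right)^{2}}{81}}{16 + l} = \frac{f + \frac{35^{2}}{81}}{16 + l} = \frac{f + \frac{1}{81} \cdot 1225}{16 + l} = \frac{f + \frac{1225}{81}}{16 + l} = \frac{\frac{1225}{81} + f}{16 + l}$)
$287 - A{\left(-3,-13 \right)} = 287 - \frac{\frac{1225}{81} - 13}{16 - 3} = 287 - \frac{1}{13} \cdot \frac{172}{81} = 287 - \frac{172}{1053} = \frac{302039}{1053}$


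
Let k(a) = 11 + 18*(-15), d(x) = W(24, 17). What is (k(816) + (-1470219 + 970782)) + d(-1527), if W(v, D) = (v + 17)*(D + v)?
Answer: -498015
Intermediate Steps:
W(v, D) = (17 + v)*(D + v)
d(x) = 1681 (d(x) = 24² + 17*17 + 17*24 + 17*24 = 576 + 289 + 408 + 408 = 1681)
k(a) = -259 (k(a) = 11 - 270 = -259)
(k(816) + (-1470219 + 970782)) + d(-1527) = (-259 + (-1470219 + 970782)) + 1681 = (-259 - 499437) + 1681 = -499696 + 1681 = -498015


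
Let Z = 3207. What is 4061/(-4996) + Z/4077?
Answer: -178175/6789564 ≈ -0.026242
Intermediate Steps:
4061/(-4996) + Z/4077 = 4061/(-4996) + 3207/4077 = 4061*(-1/4996) + 3207*(1/4077) = -4061/4996 + 1069/1359 = -178175/6789564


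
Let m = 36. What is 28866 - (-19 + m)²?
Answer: 28577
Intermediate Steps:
28866 - (-19 + m)² = 28866 - (-19 + 36)² = 28866 - 1*17² = 28866 - 1*289 = 28866 - 289 = 28577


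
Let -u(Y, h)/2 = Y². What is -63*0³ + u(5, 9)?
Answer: -50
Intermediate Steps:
u(Y, h) = -2*Y²
-63*0³ + u(5, 9) = -63*0³ - 2*5² = -63*0 - 2*25 = 0 - 50 = -50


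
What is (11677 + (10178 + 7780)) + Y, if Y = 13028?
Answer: 42663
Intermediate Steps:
(11677 + (10178 + 7780)) + Y = (11677 + (10178 + 7780)) + 13028 = (11677 + 17958) + 13028 = 29635 + 13028 = 42663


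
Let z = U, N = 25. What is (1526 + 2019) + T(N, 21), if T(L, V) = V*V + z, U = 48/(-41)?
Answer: 163378/41 ≈ 3984.8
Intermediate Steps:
U = -48/41 (U = 48*(-1/41) = -48/41 ≈ -1.1707)
z = -48/41 ≈ -1.1707
T(L, V) = -48/41 + V² (T(L, V) = V*V - 48/41 = V² - 48/41 = -48/41 + V²)
(1526 + 2019) + T(N, 21) = (1526 + 2019) + (-48/41 + 21²) = 3545 + (-48/41 + 441) = 3545 + 18033/41 = 163378/41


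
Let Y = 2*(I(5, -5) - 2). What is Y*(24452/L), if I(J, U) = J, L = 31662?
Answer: 24452/5277 ≈ 4.6337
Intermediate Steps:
Y = 6 (Y = 2*(5 - 2) = 2*3 = 6)
Y*(24452/L) = 6*(24452/31662) = 6*(24452*(1/31662)) = 6*(12226/15831) = 24452/5277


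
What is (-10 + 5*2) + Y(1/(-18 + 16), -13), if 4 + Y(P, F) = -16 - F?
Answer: -7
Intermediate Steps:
Y(P, F) = -20 - F (Y(P, F) = -4 + (-16 - F) = -20 - F)
(-10 + 5*2) + Y(1/(-18 + 16), -13) = (-10 + 5*2) + (-20 - 1*(-13)) = (-10 + 10) + (-20 + 13) = 0 - 7 = -7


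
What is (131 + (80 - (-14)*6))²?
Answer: 87025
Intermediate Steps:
(131 + (80 - (-14)*6))² = (131 + (80 - 1*(-84)))² = (131 + (80 + 84))² = (131 + 164)² = 295² = 87025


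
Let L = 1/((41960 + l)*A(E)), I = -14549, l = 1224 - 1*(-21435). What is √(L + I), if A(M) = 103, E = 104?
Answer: 4*I*√111583729913169/350303 ≈ 120.62*I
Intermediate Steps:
l = 22659 (l = 1224 + 21435 = 22659)
L = 1/6655757 (L = 1/((41960 + 22659)*103) = (1/103)/64619 = (1/64619)*(1/103) = 1/6655757 ≈ 1.5025e-7)
√(L + I) = √(1/6655757 - 14549) = √(-96834608592/6655757) = 4*I*√111583729913169/350303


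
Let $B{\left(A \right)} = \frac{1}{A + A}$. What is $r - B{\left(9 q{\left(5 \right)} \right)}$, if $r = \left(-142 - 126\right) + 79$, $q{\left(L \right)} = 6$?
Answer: $- \frac{20413}{108} \approx -189.01$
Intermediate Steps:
$B{\left(A \right)} = \frac{1}{2 A}$
$r = -189$ ($r = -268 + 79 = -189$)
$r - B{\left(9 q{\left(5 \right)} \right)} = -189 - \frac{1}{2 \cdot 9 \cdot 6} = -189 - \frac{1}{2 \cdot 54} = -189 - \frac{1}{2} \cdot \frac{1}{54} = -189 - \frac{1}{108} = - \frac{20413}{108}$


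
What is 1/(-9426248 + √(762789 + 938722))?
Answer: -9426248/88854149655993 - √1701511/88854149655993 ≈ -1.0610e-7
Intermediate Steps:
1/(-9426248 + √(762789 + 938722)) = 1/(-9426248 + √1701511)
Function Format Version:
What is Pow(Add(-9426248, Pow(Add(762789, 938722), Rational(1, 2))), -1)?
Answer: Add(Rational(-9426248, 88854149655993), Mul(Rational(-1, 88854149655993), Pow(1701511, Rational(1, 2)))) ≈ -1.0610e-7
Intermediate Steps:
Pow(Add(-9426248, Pow(Add(762789, 938722), Rational(1, 2))), -1) = Pow(Add(-9426248, Pow(1701511, Rational(1, 2))), -1)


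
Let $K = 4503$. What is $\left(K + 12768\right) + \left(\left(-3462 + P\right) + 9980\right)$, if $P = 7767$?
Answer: $31556$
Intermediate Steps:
$\left(K + 12768\right) + \left(\left(-3462 + P\right) + 9980\right) = \left(4503 + 12768\right) + \left(\left(-3462 + 7767\right) + 9980\right) = 17271 + \left(4305 + 9980\right) = 17271 + 14285 = 31556$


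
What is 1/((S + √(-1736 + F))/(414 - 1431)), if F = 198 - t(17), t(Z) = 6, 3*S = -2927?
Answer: 8930277/8581225 + 18306*I*√386/8581225 ≈ 1.0407 + 0.041912*I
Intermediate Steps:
S = -2927/3 (S = (⅓)*(-2927) = -2927/3 ≈ -975.67)
F = 192 (F = 198 - 1*6 = 198 - 6 = 192)
1/((S + √(-1736 + F))/(414 - 1431)) = 1/((-2927/3 + √(-1736 + 192))/(414 - 1431)) = 1/((-2927/3 + √(-1544))/(-1017)) = 1/((-2927/3 + 2*I*√386)*(-1/1017)) = 1/(2927/3051 - 2*I*√386/1017)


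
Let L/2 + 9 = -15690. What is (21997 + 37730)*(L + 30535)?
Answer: -51544401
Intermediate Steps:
L = -31398 (L = -18 + 2*(-15690) = -18 - 31380 = -31398)
(21997 + 37730)*(L + 30535) = (21997 + 37730)*(-31398 + 30535) = 59727*(-863) = -51544401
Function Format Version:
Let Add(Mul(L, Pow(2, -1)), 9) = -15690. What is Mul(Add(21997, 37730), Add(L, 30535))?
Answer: -51544401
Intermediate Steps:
L = -31398 (L = Add(-18, Mul(2, -15690)) = Add(-18, -31380) = -31398)
Mul(Add(21997, 37730), Add(L, 30535)) = Mul(Add(21997, 37730), Add(-31398, 30535)) = Mul(59727, -863) = -51544401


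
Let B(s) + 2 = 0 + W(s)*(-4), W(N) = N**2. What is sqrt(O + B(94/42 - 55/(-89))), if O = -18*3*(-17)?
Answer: 10*sqrt(30857585)/1869 ≈ 29.722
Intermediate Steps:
B(s) = -2 - 4*s**2 (B(s) = -2 + (0 + s**2*(-4)) = -2 + (0 - 4*s**2) = -2 - 4*s**2)
O = 918 (O = -54*(-17) = 918)
sqrt(O + B(94/42 - 55/(-89))) = sqrt(918 + (-2 - 4*(94/42 - 55/(-89))**2)) = sqrt(918 + (-2 - 4*(94*(1/42) - 55*(-1/89))**2)) = sqrt(918 + (-2 - 4*(47/21 + 55/89)**2)) = sqrt(918 + (-2 - 4*(5338/1869)**2)) = sqrt(918 + (-2 - 4*28494244/3493161)) = sqrt(918 + (-2 - 113976976/3493161)) = sqrt(918 - 120963298/3493161) = sqrt(3085758500/3493161) = 10*sqrt(30857585)/1869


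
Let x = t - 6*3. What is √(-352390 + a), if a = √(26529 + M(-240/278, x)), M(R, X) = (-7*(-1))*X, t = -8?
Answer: √(-352390 + √26347) ≈ 593.49*I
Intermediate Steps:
x = -26 (x = -8 - 6*3 = -8 - 18 = -26)
M(R, X) = 7*X
a = √26347 (a = √(26529 + 7*(-26)) = √(26529 - 182) = √26347 ≈ 162.32)
√(-352390 + a) = √(-352390 + √26347)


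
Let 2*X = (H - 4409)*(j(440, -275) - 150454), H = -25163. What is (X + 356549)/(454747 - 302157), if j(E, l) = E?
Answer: 2218463553/152590 ≈ 14539.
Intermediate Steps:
X = 2218107004 (X = ((-25163 - 4409)*(440 - 150454))/2 = (-29572*(-150014))/2 = (½)*4436214008 = 2218107004)
(X + 356549)/(454747 - 302157) = (2218107004 + 356549)/(454747 - 302157) = 2218463553/152590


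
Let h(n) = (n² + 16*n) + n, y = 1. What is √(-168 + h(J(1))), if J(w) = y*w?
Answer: 5*I*√6 ≈ 12.247*I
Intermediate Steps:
J(w) = w (J(w) = 1*w = w)
h(n) = n² + 17*n
√(-168 + h(J(1))) = √(-168 + 1*(17 + 1)) = √(-168 + 1*18) = √(-168 + 18) = √(-150) = 5*I*√6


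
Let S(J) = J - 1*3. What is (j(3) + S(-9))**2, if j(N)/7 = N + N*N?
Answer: 5184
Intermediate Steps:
S(J) = -3 + J (S(J) = J - 3 = -3 + J)
j(N) = 7*N + 7*N**2 (j(N) = 7*(N + N*N) = 7*(N + N**2) = 7*N + 7*N**2)
(j(3) + S(-9))**2 = (7*3*(1 + 3) + (-3 - 9))**2 = (7*3*4 - 12)**2 = (84 - 12)**2 = 72**2 = 5184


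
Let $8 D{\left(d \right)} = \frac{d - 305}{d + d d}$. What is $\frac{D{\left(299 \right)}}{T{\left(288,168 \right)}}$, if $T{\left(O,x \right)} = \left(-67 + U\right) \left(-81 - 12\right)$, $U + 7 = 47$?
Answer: $- \frac{1}{300315600} \approx -3.3298 \cdot 10^{-9}$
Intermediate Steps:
$U = 40$ ($U = -7 + 47 = 40$)
$T{\left(O,x \right)} = 2511$ ($T{\left(O,x \right)} = \left(-67 + 40\right) \left(-81 - 12\right) = \left(-27\right) \left(-93\right) = 2511$)
$D{\left(d \right)} = \frac{-305 + d}{8 \left(d + d^{2}\right)}$ ($D{\left(d \right)} = \frac{\left(d - 305\right) \frac{1}{d + d d}}{8} = \frac{\left(-305 + d\right) \frac{1}{d + d^{2}}}{8} = \frac{\frac{1}{d + d^{2}} \left(-305 + d\right)}{8} = \frac{-305 + d}{8 \left(d + d^{2}\right)}$)
$\frac{D{\left(299 \right)}}{T{\left(288,168 \right)}} = \frac{\frac{1}{8} \cdot \frac{1}{299} \frac{1}{1 + 299} \left(-305 + 299\right)}{2511} = \frac{1}{8} \cdot \frac{1}{299} \cdot \frac{1}{300} \left(-6\right) \frac{1}{2511} = \left(- \frac{1}{119600}\right) \frac{1}{2511} = - \frac{1}{300315600}$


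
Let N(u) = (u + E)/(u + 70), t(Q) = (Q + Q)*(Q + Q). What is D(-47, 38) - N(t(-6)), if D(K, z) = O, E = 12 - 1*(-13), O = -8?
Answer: -1881/214 ≈ -8.7897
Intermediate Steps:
E = 25 (E = 12 + 13 = 25)
D(K, z) = -8
t(Q) = 4*Q² (t(Q) = (2*Q)*(2*Q) = 4*Q²)
N(u) = (25 + u)/(70 + u) (N(u) = (u + 25)/(u + 70) = (25 + u)/(70 + u))
D(-47, 38) - N(t(-6)) = -8 - (25 + 4*(-6)²)/(70 + 4*(-6)²) = -8 - (25 + 4*36)/(70 + 4*36) = -8 - (25 + 144)/(70 + 144) = -8 - 169/214 = -1881/214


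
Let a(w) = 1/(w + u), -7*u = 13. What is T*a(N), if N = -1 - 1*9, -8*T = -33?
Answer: -231/664 ≈ -0.34789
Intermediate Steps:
T = 33/8 (T = -⅛*(-33) = 33/8 ≈ 4.1250)
u = -13/7 (u = -⅐*13 = -13/7 ≈ -1.8571)
N = -10 (N = -1 - 9 = -10)
a(w) = 1/(-13/7 + w) (a(w) = 1/(w - 13/7) = 1/(-13/7 + w))
T*a(N) = 33*(7/(-13 + 7*(-10)))/8 = 33*(7/(-13 - 70))/8 = 33*(7/(-83))/8 = 33*(7*(-1/83))/8 = (33/8)*(-7/83) = -231/664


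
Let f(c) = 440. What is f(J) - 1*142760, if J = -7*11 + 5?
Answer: -142320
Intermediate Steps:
J = -72 (J = -77 + 5 = -72)
f(J) - 1*142760 = 440 - 1*142760 = 440 - 142760 = -142320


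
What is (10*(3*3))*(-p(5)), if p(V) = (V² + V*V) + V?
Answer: -4950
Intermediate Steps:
p(V) = V + 2*V² (p(V) = (V² + V²) + V = 2*V² + V = V + 2*V²)
(10*(3*3))*(-p(5)) = (10*(3*3))*(-5*(1 + 2*5)) = (10*9)*(-5*(1 + 10)) = 90*(-5*11) = 90*(-1*55) = 90*(-55) = -4950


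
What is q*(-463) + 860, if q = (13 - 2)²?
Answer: -55163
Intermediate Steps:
q = 121 (q = 11² = 121)
q*(-463) + 860 = 121*(-463) + 860 = -56023 + 860 = -55163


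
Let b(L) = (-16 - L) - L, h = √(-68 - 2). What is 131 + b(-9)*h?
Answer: 131 + 2*I*√70 ≈ 131.0 + 16.733*I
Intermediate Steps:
h = I*√70 (h = √(-70) = I*√70 ≈ 8.3666*I)
b(L) = -16 - 2*L
131 + b(-9)*h = 131 + (-16 - 2*(-9))*(I*√70) = 131 + (-16 + 18)*(I*√70) = 131 + 2*(I*√70) = 131 + 2*I*√70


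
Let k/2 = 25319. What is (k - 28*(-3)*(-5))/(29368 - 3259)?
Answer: 50218/26109 ≈ 1.9234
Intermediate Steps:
k = 50638 (k = 2*25319 = 50638)
(k - 28*(-3)*(-5))/(29368 - 3259) = (50638 - 28*(-3)*(-5))/(29368 - 3259) = (50638 + 84*(-5))/26109 = (50638 - 420)*(1/26109) = 50218*(1/26109) = 50218/26109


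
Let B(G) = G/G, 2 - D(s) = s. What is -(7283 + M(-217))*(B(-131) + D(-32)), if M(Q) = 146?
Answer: -260015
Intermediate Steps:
D(s) = 2 - s
B(G) = 1
-(7283 + M(-217))*(B(-131) + D(-32)) = -(7283 + 146)*(1 + (2 - 1*(-32))) = -7429*(1 + (2 + 32)) = -7429*(1 + 34) = -7429*35 = -1*260015 = -260015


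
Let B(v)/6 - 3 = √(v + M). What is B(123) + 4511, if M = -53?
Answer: 4529 + 6*√70 ≈ 4579.2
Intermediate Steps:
B(v) = 18 + 6*√(-53 + v) (B(v) = 18 + 6*√(v - 53) = 18 + 6*√(-53 + v))
B(123) + 4511 = (18 + 6*√(-53 + 123)) + 4511 = (18 + 6*√70) + 4511 = 4529 + 6*√70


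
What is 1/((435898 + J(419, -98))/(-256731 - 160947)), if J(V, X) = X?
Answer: -208839/217900 ≈ -0.95842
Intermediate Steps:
1/((435898 + J(419, -98))/(-256731 - 160947)) = 1/((435898 - 98)/(-256731 - 160947)) = 1/(435800/(-417678)) = 1/(435800*(-1/417678)) = 1/(-217900/208839) = -208839/217900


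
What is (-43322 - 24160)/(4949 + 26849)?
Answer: -33741/15899 ≈ -2.1222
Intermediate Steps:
(-43322 - 24160)/(4949 + 26849) = -67482/31798 = -67482*1/31798 = -33741/15899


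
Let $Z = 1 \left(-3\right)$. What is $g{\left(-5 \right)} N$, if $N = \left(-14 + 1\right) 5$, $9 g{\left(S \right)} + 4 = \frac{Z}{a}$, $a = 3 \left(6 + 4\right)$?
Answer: $\frac{533}{18} \approx 29.611$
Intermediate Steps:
$Z = -3$
$a = 30$ ($a = 3 \cdot 10 = 30$)
$g{\left(S \right)} = - \frac{41}{90}$ ($g{\left(S \right)} = - \frac{4}{9} + \frac{\left(-3\right) \frac{1}{30}}{9} = - \frac{4}{9} + \frac{1}{9} \left(- \frac{1}{10}\right) = - \frac{4}{9} - \frac{1}{90} = - \frac{41}{90}$)
$N = -65$ ($N = \left(-13\right) 5 = -65$)
$g{\left(-5 \right)} N = \left(- \frac{41}{90}\right) \left(-65\right) = \frac{533}{18}$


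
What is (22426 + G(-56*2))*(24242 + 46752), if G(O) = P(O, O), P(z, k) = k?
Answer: 1584160116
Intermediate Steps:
G(O) = O
(22426 + G(-56*2))*(24242 + 46752) = (22426 - 56*2)*(24242 + 46752) = (22426 - 112)*70994 = 22314*70994 = 1584160116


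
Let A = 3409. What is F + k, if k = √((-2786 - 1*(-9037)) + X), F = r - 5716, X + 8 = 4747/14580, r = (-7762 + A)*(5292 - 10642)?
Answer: 23282834 + √455138435/270 ≈ 2.3283e+7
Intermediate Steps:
r = 23288550 (r = (-7762 + 3409)*(5292 - 10642) = -4353*(-5350) = 23288550)
X = -111893/14580 (X = -8 + 4747/14580 = -111893/14580 ≈ -7.6744)
F = 23282834 (F = 23288550 - 5716 = 23282834)
k = √455138435/270 (k = √((-2786 - 1*(-9037)) - 111893/14580) = √((-2786 + 9037) - 111893/14580) = √(6251 - 111893/14580) = √(91027687/14580) = √455138435/270 ≈ 79.015)
F + k = 23282834 + √455138435/270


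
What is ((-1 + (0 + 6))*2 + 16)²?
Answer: 676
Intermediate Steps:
((-1 + (0 + 6))*2 + 16)² = ((-1 + 6)*2 + 16)² = (5*2 + 16)² = (10 + 16)² = 26² = 676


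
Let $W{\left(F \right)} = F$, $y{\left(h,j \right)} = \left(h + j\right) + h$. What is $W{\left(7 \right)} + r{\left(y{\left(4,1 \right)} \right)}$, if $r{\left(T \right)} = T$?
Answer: $16$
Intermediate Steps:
$y{\left(h,j \right)} = j + 2 h$
$W{\left(7 \right)} + r{\left(y{\left(4,1 \right)} \right)} = 7 + \left(1 + 2 \cdot 4\right) = 7 + \left(1 + 8\right) = 7 + 9 = 16$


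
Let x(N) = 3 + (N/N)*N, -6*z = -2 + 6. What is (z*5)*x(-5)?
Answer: 20/3 ≈ 6.6667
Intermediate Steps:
z = -2/3 (z = -(-2 + 6)/6 = -1/6*4 = -2/3 ≈ -0.66667)
x(N) = 3 + N (x(N) = 3 + 1*N = 3 + N)
(z*5)*x(-5) = (-2/3*5)*(3 - 5) = -10/3*(-2) = 20/3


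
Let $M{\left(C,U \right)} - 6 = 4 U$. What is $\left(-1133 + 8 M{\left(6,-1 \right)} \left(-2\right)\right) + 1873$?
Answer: $708$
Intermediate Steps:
$M{\left(C,U \right)} = 6 + 4 U$
$\left(-1133 + 8 M{\left(6,-1 \right)} \left(-2\right)\right) + 1873 = \left(-1133 + 8 \left(6 + 4 \left(-1\right)\right) \left(-2\right)\right) + 1873 = \left(-1133 + 8 \left(6 - 4\right) \left(-2\right)\right) + 1873 = \left(-1133 + 8 \cdot 2 \left(-2\right)\right) + 1873 = \left(-1133 + 16 \left(-2\right)\right) + 1873 = \left(-1133 - 32\right) + 1873 = -1165 + 1873 = 708$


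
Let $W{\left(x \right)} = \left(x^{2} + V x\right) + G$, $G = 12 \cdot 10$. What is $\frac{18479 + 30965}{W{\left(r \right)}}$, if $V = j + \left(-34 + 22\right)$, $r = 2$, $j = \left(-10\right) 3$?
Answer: $\frac{12361}{10} \approx 1236.1$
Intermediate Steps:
$j = -30$
$G = 120$
$V = -42$ ($V = -30 + \left(-34 + 22\right) = -30 - 12 = -42$)
$W{\left(x \right)} = 120 + x^{2} - 42 x$ ($W{\left(x \right)} = \left(x^{2} - 42 x\right) + 120 = 120 + x^{2} - 42 x$)
$\frac{18479 + 30965}{W{\left(r \right)}} = \frac{18479 + 30965}{120 + 2^{2} - 84} = \frac{49444}{120 + 4 - 84} = \frac{49444}{40} = 49444 \cdot \frac{1}{40} = \frac{12361}{10}$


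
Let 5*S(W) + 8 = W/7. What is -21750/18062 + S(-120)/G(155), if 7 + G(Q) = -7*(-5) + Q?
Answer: -71243831/57843555 ≈ -1.2317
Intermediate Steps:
G(Q) = 28 + Q (G(Q) = -7 + (-7*(-5) + Q) = -7 + (35 + Q) = 28 + Q)
S(W) = -8/5 + W/35 (S(W) = -8/5 + (W/7)/5 = -8/5 + W/35)
-21750/18062 + S(-120)/G(155) = -21750/18062 + (-8/5 + (1/35)*(-120))/(28 + 155) = -21750*1/18062 + (-8/5 - 24/7)/183 = -10875/9031 - 176/35*1/183 = -10875/9031 - 176/6405 = -71243831/57843555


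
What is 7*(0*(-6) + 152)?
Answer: 1064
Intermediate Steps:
7*(0*(-6) + 152) = 7*(0 + 152) = 7*152 = 1064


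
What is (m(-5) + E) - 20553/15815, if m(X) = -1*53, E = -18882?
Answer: -299477578/15815 ≈ -18936.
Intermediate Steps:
m(X) = -53
(m(-5) + E) - 20553/15815 = (-53 - 18882) - 20553/15815 = -18935 - 20553*1/15815 = -18935 - 20553/15815 = -299477578/15815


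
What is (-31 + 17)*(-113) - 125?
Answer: 1457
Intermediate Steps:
(-31 + 17)*(-113) - 125 = -14*(-113) - 125 = 1582 - 125 = 1457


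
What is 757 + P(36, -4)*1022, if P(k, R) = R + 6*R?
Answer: -27859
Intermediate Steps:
P(k, R) = 7*R
757 + P(36, -4)*1022 = 757 + (7*(-4))*1022 = 757 - 28*1022 = 757 - 28616 = -27859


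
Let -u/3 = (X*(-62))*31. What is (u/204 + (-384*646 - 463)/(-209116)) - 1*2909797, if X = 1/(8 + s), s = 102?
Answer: -142233323681189/48880865 ≈ -2.9098e+6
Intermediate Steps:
X = 1/110 (X = 1/(8 + 102) = 1/110 ≈ 0.0090909)
u = 2883/55 (u = -3*(1/110)*(-62)*31 = -(-93)*31/55 = -3*(-961/55) = 2883/55 ≈ 52.418)
(u/204 + (-384*646 - 463)/(-209116)) - 1*2909797 = ((2883/55)/204 + (-384*646 - 463)/(-209116)) - 1*2909797 = ((2883/55)*(1/204) + (-248064 - 463)*(-1/209116)) - 2909797 = (961/3740 - 248527*(-1/209116)) - 2909797 = (961/3740 + 248527/209116) - 2909797 = 70653216/48880865 - 2909797 = -142233323681189/48880865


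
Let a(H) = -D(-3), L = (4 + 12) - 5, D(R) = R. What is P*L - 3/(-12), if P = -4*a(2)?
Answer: -527/4 ≈ -131.75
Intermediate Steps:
L = 11 (L = 16 - 5 = 11)
a(H) = 3 (a(H) = -1*(-3) = 3)
P = -12 (P = -4*3 = -12)
P*L - 3/(-12) = -12*11 - 3/(-12) = -132 - 3*(-1/12) = -132 + ¼ = -527/4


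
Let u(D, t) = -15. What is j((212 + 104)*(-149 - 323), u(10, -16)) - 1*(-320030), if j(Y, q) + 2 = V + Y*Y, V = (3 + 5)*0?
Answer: 22246639132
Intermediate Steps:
V = 0 (V = 8*0 = 0)
j(Y, q) = -2 + Y² (j(Y, q) = -2 + (0 + Y*Y) = -2 + (0 + Y²) = -2 + Y²)
j((212 + 104)*(-149 - 323), u(10, -16)) - 1*(-320030) = (-2 + ((212 + 104)*(-149 - 323))²) - 1*(-320030) = (-2 + (316*(-472))²) + 320030 = (-2 + (-149152)²) + 320030 = (-2 + 22246319104) + 320030 = 22246319102 + 320030 = 22246639132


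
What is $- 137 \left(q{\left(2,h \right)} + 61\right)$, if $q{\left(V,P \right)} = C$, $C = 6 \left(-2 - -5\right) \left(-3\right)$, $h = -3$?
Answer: $-959$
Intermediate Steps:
$C = -54$ ($C = 6 \left(-2 + 5\right) \left(-3\right) = 6 \cdot 3 \left(-3\right) = 18 \left(-3\right) = -54$)
$q{\left(V,P \right)} = -54$
$- 137 \left(q{\left(2,h \right)} + 61\right) = - 137 \left(-54 + 61\right) = \left(-137\right) 7 = -959$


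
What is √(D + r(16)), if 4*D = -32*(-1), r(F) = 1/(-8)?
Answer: 3*√14/4 ≈ 2.8062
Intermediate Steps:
r(F) = -⅛
D = 8 (D = (-32*(-1))/4 = (¼)*32 = 8)
√(D + r(16)) = √(8 - ⅛) = √(63/8) = 3*√14/4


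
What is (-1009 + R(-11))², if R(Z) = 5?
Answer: 1008016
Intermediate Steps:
(-1009 + R(-11))² = (-1009 + 5)² = (-1004)² = 1008016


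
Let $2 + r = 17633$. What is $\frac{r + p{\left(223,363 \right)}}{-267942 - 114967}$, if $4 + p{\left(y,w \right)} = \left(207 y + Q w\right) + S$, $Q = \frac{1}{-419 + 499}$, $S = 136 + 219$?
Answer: $- \frac{5131803}{30632720} \approx -0.16753$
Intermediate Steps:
$r = 17631$ ($r = -2 + 17633 = 17631$)
$S = 355$
$Q = \frac{1}{80} \approx 0.0125$
$p{\left(y,w \right)} = 351 + 207 y + \frac{w}{80}$ ($p{\left(y,w \right)} = -4 + \left(\left(207 y + \frac{w}{80}\right) + 355\right) = -4 + \left(355 + 207 y + \frac{w}{80}\right) = 351 + 207 y + \frac{w}{80}$)
$\frac{r + p{\left(223,363 \right)}}{-267942 - 114967} = \frac{17631 + \left(351 + 207 \cdot 223 + \frac{1}{80} \cdot 363\right)}{-267942 - 114967} = \frac{17631 + \left(351 + 46161 + \frac{363}{80}\right)}{-382909} = \left(17631 + \frac{3721323}{80}\right) \left(- \frac{1}{382909}\right) = \frac{5131803}{80} \left(- \frac{1}{382909}\right) = - \frac{5131803}{30632720}$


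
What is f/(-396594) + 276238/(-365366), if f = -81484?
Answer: -19945712557/36225490851 ≈ -0.55060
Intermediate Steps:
f/(-396594) + 276238/(-365366) = -81484/(-396594) + 276238/(-365366) = -81484*(-1/396594) + 276238*(-1/365366) = 40742/198297 - 138119/182683 = -19945712557/36225490851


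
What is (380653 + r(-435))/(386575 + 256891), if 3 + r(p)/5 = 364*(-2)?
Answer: 188499/321733 ≈ 0.58589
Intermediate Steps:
r(p) = -3655 (r(p) = -15 + 5*(364*(-2)) = -15 + 5*(-728) = -15 - 3640 = -3655)
(380653 + r(-435))/(386575 + 256891) = (380653 - 3655)/(386575 + 256891) = 376998/643466 = 376998*(1/643466) = 188499/321733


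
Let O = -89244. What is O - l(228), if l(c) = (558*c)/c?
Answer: -89802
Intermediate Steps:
l(c) = 558
O - l(228) = -89244 - 1*558 = -89244 - 558 = -89802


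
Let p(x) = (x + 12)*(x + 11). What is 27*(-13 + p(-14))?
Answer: -189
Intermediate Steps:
p(x) = (11 + x)*(12 + x) (p(x) = (12 + x)*(11 + x) = (11 + x)*(12 + x))
27*(-13 + p(-14)) = 27*(-13 + (132 + (-14)² + 23*(-14))) = 27*(-13 + (132 + 196 - 322)) = 27*(-13 + 6) = 27*(-7) = -189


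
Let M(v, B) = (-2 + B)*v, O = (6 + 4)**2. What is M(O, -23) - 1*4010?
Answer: -6510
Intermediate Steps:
O = 100 (O = 10**2 = 100)
M(v, B) = v*(-2 + B)
M(O, -23) - 1*4010 = 100*(-2 - 23) - 1*4010 = 100*(-25) - 4010 = -2500 - 4010 = -6510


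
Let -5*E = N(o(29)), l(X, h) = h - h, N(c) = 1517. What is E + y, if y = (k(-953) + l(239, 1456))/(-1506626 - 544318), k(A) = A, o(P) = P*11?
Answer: -3111277283/10254720 ≈ -303.40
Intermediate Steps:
o(P) = 11*P
l(X, h) = 0
E = -1517/5 (E = -⅕*1517 = -1517/5 ≈ -303.40)
y = 953/2050944 (y = (-953 + 0)/(-1506626 - 544318) = -953/(-2050944) = -953*(-1/2050944) = 953/2050944 ≈ 0.00046466)
E + y = -1517/5 + 953/2050944 = -3111277283/10254720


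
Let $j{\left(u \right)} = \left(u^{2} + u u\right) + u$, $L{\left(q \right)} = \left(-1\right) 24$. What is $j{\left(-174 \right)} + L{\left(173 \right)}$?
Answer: $60354$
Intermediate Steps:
$L{\left(q \right)} = -24$
$j{\left(u \right)} = u + 2 u^{2}$ ($j{\left(u \right)} = \left(u^{2} + u^{2}\right) + u = 2 u^{2} + u = u + 2 u^{2}$)
$j{\left(-174 \right)} + L{\left(173 \right)} = - 174 \left(1 + 2 \left(-174\right)\right) - 24 = - 174 \left(1 - 348\right) - 24 = \left(-174\right) \left(-347\right) - 24 = 60378 - 24 = 60354$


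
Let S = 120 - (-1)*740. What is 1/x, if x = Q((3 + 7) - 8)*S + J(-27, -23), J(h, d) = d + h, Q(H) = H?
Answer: 1/1670 ≈ 0.00059880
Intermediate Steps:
S = 860 (S = 120 - 1*(-740) = 120 + 740 = 860)
x = 1670 (x = ((3 + 7) - 8)*860 + (-23 - 27) = (10 - 8)*860 - 50 = 2*860 - 50 = 1720 - 50 = 1670)
1/x = 1/1670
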